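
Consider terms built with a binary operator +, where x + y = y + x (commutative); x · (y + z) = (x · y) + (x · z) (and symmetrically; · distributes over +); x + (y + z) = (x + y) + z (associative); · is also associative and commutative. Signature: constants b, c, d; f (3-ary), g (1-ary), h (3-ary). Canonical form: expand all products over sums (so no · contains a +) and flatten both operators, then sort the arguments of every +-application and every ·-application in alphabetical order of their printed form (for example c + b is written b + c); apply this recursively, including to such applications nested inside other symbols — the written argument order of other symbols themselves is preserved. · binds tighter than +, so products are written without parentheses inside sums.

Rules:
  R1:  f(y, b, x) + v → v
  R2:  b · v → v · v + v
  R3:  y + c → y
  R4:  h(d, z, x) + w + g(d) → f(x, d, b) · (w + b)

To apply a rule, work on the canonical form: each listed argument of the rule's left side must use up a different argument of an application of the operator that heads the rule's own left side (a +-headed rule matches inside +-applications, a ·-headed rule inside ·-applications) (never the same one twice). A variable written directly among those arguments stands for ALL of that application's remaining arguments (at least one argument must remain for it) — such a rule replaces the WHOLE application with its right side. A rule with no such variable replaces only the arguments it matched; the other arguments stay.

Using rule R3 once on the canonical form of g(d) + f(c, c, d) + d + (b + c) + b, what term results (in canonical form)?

Answer: b + b + d + f(c, c, d) + g(d)

Derivation:
Canonical form:  b + b + c + d + f(c, c, d) + g(d)
R3 matches:  uses c;  y := b + b + d + f(c, c, d) + g(d)
Every leftover argument binds to the variable; the entire application is replaced.
Result:  b + b + d + f(c, c, d) + g(d)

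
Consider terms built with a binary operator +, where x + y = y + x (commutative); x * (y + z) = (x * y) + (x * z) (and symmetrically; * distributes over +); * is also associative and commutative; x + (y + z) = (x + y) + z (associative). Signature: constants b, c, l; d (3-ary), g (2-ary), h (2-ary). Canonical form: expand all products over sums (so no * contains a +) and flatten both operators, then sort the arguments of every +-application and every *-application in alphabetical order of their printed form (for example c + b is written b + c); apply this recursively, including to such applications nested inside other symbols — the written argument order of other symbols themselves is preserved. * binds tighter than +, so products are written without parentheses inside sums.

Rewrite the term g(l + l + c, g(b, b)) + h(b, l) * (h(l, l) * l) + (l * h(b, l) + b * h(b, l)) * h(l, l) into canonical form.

Distribute:  g(c + l + l, g(b, b)) + h(b, l) * h(l, l) * l + h(b, l) * h(l, l) * l + b * h(b, l) * h(l, l)
Sort:  b * h(b, l) * h(l, l) + g(c + l + l, g(b, b)) + h(b, l) * h(l, l) * l + h(b, l) * h(l, l) * l

Answer: b * h(b, l) * h(l, l) + g(c + l + l, g(b, b)) + h(b, l) * h(l, l) * l + h(b, l) * h(l, l) * l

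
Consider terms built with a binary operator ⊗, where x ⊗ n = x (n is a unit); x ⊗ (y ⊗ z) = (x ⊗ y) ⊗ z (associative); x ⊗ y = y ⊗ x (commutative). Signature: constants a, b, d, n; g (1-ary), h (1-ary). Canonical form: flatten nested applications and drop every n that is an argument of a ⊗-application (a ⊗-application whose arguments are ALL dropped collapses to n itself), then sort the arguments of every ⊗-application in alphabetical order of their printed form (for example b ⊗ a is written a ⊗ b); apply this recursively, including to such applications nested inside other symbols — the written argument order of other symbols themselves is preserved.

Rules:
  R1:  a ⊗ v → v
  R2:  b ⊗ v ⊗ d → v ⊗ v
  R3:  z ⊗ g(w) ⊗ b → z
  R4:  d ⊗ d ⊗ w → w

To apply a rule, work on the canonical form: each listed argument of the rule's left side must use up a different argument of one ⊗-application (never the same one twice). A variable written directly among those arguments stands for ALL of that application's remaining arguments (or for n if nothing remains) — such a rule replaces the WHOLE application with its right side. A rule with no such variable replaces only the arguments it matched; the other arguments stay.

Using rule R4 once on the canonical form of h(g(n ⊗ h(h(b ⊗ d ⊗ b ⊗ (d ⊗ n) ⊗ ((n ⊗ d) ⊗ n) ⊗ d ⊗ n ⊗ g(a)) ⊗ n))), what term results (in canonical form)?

Canonical form:  h(g(h(h(b ⊗ b ⊗ d ⊗ d ⊗ d ⊗ d ⊗ g(a)))))
R4 matches:  uses d, d;  w := b ⊗ b ⊗ d ⊗ d ⊗ g(a)
Every leftover argument binds to the variable; the entire application is replaced.
Result:  h(g(h(h(b ⊗ b ⊗ d ⊗ d ⊗ g(a)))))

Answer: h(g(h(h(b ⊗ b ⊗ d ⊗ d ⊗ g(a)))))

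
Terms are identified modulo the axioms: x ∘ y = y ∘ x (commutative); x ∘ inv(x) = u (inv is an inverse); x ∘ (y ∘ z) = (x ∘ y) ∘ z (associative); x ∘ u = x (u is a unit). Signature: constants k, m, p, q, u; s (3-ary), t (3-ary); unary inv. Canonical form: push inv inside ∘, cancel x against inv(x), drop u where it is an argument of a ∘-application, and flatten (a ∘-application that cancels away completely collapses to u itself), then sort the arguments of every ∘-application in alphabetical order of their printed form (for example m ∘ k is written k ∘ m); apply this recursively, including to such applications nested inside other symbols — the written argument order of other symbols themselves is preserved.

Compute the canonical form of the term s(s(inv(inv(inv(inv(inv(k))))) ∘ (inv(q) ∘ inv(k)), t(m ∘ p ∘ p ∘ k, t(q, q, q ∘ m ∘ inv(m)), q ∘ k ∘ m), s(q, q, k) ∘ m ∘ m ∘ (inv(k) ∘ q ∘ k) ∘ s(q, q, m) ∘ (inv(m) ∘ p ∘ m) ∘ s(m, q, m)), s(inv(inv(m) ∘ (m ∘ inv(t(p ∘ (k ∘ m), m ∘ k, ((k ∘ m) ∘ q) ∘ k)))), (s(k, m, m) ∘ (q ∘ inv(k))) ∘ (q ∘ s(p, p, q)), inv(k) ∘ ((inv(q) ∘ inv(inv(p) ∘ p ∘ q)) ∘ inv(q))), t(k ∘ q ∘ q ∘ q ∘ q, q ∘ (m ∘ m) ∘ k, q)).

Answer: s(s(inv(k) ∘ inv(k) ∘ inv(q), t(k ∘ m ∘ p ∘ p, t(q, q, q), k ∘ m ∘ q), m ∘ m ∘ p ∘ q ∘ s(m, q, m) ∘ s(q, q, k) ∘ s(q, q, m)), s(t(k ∘ m ∘ p, k ∘ m, k ∘ k ∘ m ∘ q), inv(k) ∘ q ∘ q ∘ s(k, m, m) ∘ s(p, p, q), inv(k) ∘ inv(q) ∘ inv(q) ∘ inv(q)), t(k ∘ q ∘ q ∘ q ∘ q, k ∘ m ∘ m ∘ q, q))

Derivation:
Work inside:  s(q, q, k) ∘ m ∘ m ∘ (inv(k) ∘ q ∘ k) ∘ s(q, q, m) ∘ (inv(m) ∘ p ∘ m) ∘ s(m, q, m)
Inverses cancel:  k cancels
Collect terms:  s(q, q, k) ∘ m ∘ m ∘ q ∘ s(q, q, m) ∘ p ∘ s(m, q, m)
Order the arguments:  m ∘ m ∘ p ∘ q ∘ s(m, q, m) ∘ s(q, q, k) ∘ s(q, q, m)
Reassemble:  s(s(inv(k) ∘ inv(k) ∘ inv(q), t(k ∘ m ∘ p ∘ p, t(q, q, q), k ∘ m ∘ q), m ∘ m ∘ p ∘ q ∘ s(m, q, m) ∘ s(q, q, k) ∘ s(q, q, m)), s(t(k ∘ m ∘ p, k ∘ m, k ∘ k ∘ m ∘ q), inv(k) ∘ q ∘ q ∘ s(k, m, m) ∘ s(p, p, q), inv(k) ∘ inv(q) ∘ inv(q) ∘ inv(q)), t(k ∘ q ∘ q ∘ q ∘ q, k ∘ m ∘ m ∘ q, q))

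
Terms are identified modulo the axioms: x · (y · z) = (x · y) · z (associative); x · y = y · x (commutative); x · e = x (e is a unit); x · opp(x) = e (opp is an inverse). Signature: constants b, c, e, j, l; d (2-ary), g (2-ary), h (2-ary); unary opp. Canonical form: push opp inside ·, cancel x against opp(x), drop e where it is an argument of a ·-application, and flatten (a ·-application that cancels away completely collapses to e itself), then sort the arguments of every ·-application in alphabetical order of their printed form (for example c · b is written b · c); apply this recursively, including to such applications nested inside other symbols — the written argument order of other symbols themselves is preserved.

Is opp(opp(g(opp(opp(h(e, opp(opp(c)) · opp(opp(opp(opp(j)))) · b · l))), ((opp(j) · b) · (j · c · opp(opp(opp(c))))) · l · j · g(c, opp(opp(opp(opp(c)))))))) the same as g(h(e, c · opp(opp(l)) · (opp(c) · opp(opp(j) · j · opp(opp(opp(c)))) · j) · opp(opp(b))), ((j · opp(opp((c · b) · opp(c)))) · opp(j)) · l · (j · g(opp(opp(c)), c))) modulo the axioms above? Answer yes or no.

Left:  opp(opp(g(opp(opp(h(e, opp(opp(c)) · opp(opp(opp(opp(j)))) · b · l))), ((opp(j) · b) · (j · c · opp(opp(opp(c))))) · l · j · g(c, opp(opp(opp(opp(c))))))))
  Push opp inside:  distribute opp over · and collapse double opp
  Collect terms:  g(h(e, b · c · j · l), b · g(c, c) · j · l)
Right:  g(h(e, c · opp(opp(l)) · (opp(c) · opp(opp(j) · j · opp(opp(opp(c)))) · j) · opp(opp(b))), ((j · opp(opp((c · b) · opp(c)))) · opp(j)) · l · (j · g(opp(opp(c)), c)))
  Descend into:  ((j · opp(opp((c · b) · opp(c)))) · opp(j)) · l · (j · g(opp(opp(c)), c))
  Push opp inside:  distribute opp over · and collapse double opp
  Inverses cancel:  c cancels
  Combine occurrences:  j · b · l · g(c, c)
  Sort arguments:  b · g(c, c) · j · l
  Rebuild:  g(h(e, b · c · j · l), b · g(c, c) · j · l)

Answer: yes — both canonical forms are g(h(e, b · c · j · l), b · g(c, c) · j · l)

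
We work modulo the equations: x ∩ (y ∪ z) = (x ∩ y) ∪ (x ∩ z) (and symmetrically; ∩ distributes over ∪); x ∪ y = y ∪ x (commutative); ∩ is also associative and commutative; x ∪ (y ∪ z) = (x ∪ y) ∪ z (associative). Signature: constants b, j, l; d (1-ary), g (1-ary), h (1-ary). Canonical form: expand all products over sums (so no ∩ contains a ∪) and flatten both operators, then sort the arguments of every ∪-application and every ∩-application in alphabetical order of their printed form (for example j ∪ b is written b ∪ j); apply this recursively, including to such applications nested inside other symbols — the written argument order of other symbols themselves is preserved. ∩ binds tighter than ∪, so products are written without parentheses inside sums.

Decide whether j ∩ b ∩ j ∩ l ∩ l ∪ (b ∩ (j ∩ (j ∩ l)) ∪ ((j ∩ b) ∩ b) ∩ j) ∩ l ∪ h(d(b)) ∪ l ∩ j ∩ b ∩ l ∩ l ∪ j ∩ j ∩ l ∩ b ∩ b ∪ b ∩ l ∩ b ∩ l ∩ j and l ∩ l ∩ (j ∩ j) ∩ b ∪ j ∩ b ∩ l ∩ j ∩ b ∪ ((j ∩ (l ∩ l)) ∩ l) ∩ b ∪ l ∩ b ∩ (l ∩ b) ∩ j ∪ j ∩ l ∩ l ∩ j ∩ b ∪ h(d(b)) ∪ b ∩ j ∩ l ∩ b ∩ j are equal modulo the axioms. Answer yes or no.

Answer: yes — both canonical forms are b ∩ b ∩ j ∩ j ∩ l ∪ b ∩ b ∩ j ∩ j ∩ l ∪ b ∩ b ∩ j ∩ l ∩ l ∪ b ∩ j ∩ j ∩ l ∩ l ∪ b ∩ j ∩ j ∩ l ∩ l ∪ b ∩ j ∩ l ∩ l ∩ l ∪ h(d(b))

Derivation:
Left:  j ∩ b ∩ j ∩ l ∩ l ∪ (b ∩ (j ∩ (j ∩ l)) ∪ ((j ∩ b) ∩ b) ∩ j) ∩ l ∪ h(d(b)) ∪ l ∩ j ∩ b ∩ l ∩ l ∪ j ∩ j ∩ l ∩ b ∩ b ∪ b ∩ l ∩ b ∩ l ∩ j
  Expand products over sums:  b ∩ j ∩ j ∩ l ∩ l ∪ b ∩ j ∩ j ∩ l ∩ l ∪ b ∩ b ∩ j ∩ j ∩ l ∪ h(d(b)) ∪ b ∩ j ∩ l ∩ l ∩ l ∪ b ∩ b ∩ j ∩ j ∩ l ∪ b ∩ b ∩ j ∩ l ∩ l
  Sort arguments:  b ∩ b ∩ j ∩ j ∩ l ∪ b ∩ b ∩ j ∩ j ∩ l ∪ b ∩ b ∩ j ∩ l ∩ l ∪ b ∩ j ∩ j ∩ l ∩ l ∪ b ∩ j ∩ j ∩ l ∩ l ∪ b ∩ j ∩ l ∩ l ∩ l ∪ h(d(b))
Right:  l ∩ l ∩ (j ∩ j) ∩ b ∪ j ∩ b ∩ l ∩ j ∩ b ∪ ((j ∩ (l ∩ l)) ∩ l) ∩ b ∪ l ∩ b ∩ (l ∩ b) ∩ j ∪ j ∩ l ∩ l ∩ j ∩ b ∪ h(d(b)) ∪ b ∩ j ∩ l ∩ b ∩ j
  Flatten:  b ∩ j ∩ j ∩ l ∩ l ∪ b ∩ b ∩ j ∩ j ∩ l ∪ b ∩ j ∩ l ∩ l ∩ l ∪ b ∩ b ∩ j ∩ l ∩ l ∪ b ∩ j ∩ j ∩ l ∩ l ∪ h(d(b)) ∪ b ∩ b ∩ j ∩ j ∩ l
  Sort arguments:  b ∩ b ∩ j ∩ j ∩ l ∪ b ∩ b ∩ j ∩ j ∩ l ∪ b ∩ b ∩ j ∩ l ∩ l ∪ b ∩ j ∩ j ∩ l ∩ l ∪ b ∩ j ∩ j ∩ l ∩ l ∪ b ∩ j ∩ l ∩ l ∩ l ∪ h(d(b))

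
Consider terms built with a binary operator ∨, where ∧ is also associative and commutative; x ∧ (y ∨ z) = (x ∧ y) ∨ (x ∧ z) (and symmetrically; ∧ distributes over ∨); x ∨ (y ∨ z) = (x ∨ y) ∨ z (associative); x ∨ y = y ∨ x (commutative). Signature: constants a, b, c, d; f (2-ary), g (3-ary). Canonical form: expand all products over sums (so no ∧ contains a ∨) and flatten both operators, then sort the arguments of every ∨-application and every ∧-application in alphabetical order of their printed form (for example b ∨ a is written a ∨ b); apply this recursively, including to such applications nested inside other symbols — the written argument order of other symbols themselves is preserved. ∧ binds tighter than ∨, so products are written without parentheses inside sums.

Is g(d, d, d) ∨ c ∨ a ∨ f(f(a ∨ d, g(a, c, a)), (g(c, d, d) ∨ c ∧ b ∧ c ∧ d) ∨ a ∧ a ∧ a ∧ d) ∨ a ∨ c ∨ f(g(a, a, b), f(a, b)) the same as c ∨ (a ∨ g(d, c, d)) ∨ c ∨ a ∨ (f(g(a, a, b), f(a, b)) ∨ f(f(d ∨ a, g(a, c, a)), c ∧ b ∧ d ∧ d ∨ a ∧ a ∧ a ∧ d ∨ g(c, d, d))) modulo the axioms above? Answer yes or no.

Answer: no — a ∨ a ∨ c ∨ c ∨ f(f(a ∨ d, g(a, c, a)), a ∧ a ∧ a ∧ d ∨ b ∧ c ∧ c ∧ d ∨ g(c, d, d)) ∨ f(g(a, a, b), f(a, b)) ∨ g(d, d, d) vs a ∨ a ∨ c ∨ c ∨ f(f(a ∨ d, g(a, c, a)), a ∧ a ∧ a ∧ d ∨ b ∧ c ∧ d ∧ d ∨ g(c, d, d)) ∨ f(g(a, a, b), f(a, b)) ∨ g(d, c, d)

Derivation:
Left:  g(d, d, d) ∨ c ∨ a ∨ f(f(a ∨ d, g(a, c, a)), (g(c, d, d) ∨ c ∧ b ∧ c ∧ d) ∨ a ∧ a ∧ a ∧ d) ∨ a ∨ c ∨ f(g(a, a, b), f(a, b))
  Flatten:  g(d, d, d) ∨ c ∨ a ∨ f(f(a ∨ d, g(a, c, a)), a ∧ a ∧ a ∧ d ∨ b ∧ c ∧ c ∧ d ∨ g(c, d, d)) ∨ a ∨ c ∨ f(g(a, a, b), f(a, b))
  Sort arguments:  a ∨ a ∨ c ∨ c ∨ f(f(a ∨ d, g(a, c, a)), a ∧ a ∧ a ∧ d ∨ b ∧ c ∧ c ∧ d ∨ g(c, d, d)) ∨ f(g(a, a, b), f(a, b)) ∨ g(d, d, d)
Right:  c ∨ (a ∨ g(d, c, d)) ∨ c ∨ a ∨ (f(g(a, a, b), f(a, b)) ∨ f(f(d ∨ a, g(a, c, a)), c ∧ b ∧ d ∧ d ∨ a ∧ a ∧ a ∧ d ∨ g(c, d, d)))
  Un-nest:  c ∨ a ∨ g(d, c, d) ∨ c ∨ a ∨ f(g(a, a, b), f(a, b)) ∨ f(f(a ∨ d, g(a, c, a)), a ∧ a ∧ a ∧ d ∨ b ∧ c ∧ d ∧ d ∨ g(c, d, d))
  Sort:  a ∨ a ∨ c ∨ c ∨ f(f(a ∨ d, g(a, c, a)), a ∧ a ∧ a ∧ d ∨ b ∧ c ∧ d ∧ d ∨ g(c, d, d)) ∨ f(g(a, a, b), f(a, b)) ∨ g(d, c, d)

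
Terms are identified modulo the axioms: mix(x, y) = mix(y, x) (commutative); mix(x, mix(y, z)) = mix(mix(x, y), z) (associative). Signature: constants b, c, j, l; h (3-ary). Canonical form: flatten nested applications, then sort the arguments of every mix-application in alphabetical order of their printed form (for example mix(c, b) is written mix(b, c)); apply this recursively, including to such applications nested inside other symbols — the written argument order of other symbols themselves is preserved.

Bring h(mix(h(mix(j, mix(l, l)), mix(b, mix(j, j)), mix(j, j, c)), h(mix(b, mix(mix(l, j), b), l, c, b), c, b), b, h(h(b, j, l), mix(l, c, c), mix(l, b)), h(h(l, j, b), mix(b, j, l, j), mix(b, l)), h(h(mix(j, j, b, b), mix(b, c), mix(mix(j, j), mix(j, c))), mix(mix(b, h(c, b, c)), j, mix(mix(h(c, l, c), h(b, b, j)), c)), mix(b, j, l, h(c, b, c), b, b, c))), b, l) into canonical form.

Answer: h(mix(b, h(h(b, j, l), mix(c, c, l), mix(b, l)), h(h(l, j, b), mix(b, j, j, l), mix(b, l)), h(h(mix(b, b, j, j), mix(b, c), mix(c, j, j, j)), mix(b, c, h(b, b, j), h(c, b, c), h(c, l, c), j), mix(b, b, b, c, h(c, b, c), j, l)), h(mix(b, b, b, c, j, l, l), c, b), h(mix(j, l, l), mix(b, j, j), mix(c, j, j))), b, l)

Derivation:
Focus inside:  mix(h(mix(j, mix(l, l)), mix(b, mix(j, j)), mix(j, j, c)), h(mix(b, mix(mix(l, j), b), l, c, b), c, b), b, h(h(b, j, l), mix(l, c, c), mix(l, b)), h(h(l, j, b), mix(b, j, l, j), mix(b, l)), h(h(mix(j, j, b, b), mix(b, c), mix(mix(j, j), mix(j, c))), mix(mix(b, h(c, b, c)), j, mix(mix(h(c, l, c), h(b, b, j)), c)), mix(b, j, l, h(c, b, c), b, b, c)))
Canonicalize subterm:  h(mix(j, mix(l, l)), mix(b, mix(j, j)), mix(j, j, c))  →  h(mix(j, l, l), mix(b, j, j), mix(c, j, j))
Canonicalize subterm:  h(mix(b, mix(mix(l, j), b), l, c, b), c, b)  →  h(mix(b, b, b, c, j, l, l), c, b)
Inside:  h(h(b, j, l), mix(l, c, c), mix(l, b))  →  h(h(b, j, l), mix(c, c, l), mix(b, l))
Sort arguments:  mix(b, h(h(b, j, l), mix(c, c, l), mix(b, l)), h(h(l, j, b), mix(b, j, j, l), mix(b, l)), h(h(mix(b, b, j, j), mix(b, c), mix(c, j, j, j)), mix(b, c, h(b, b, j), h(c, b, c), h(c, l, c), j), mix(b, b, b, c, h(c, b, c), j, l)), h(mix(b, b, b, c, j, l, l), c, b), h(mix(j, l, l), mix(b, j, j), mix(c, j, j)))
Rebuild:  h(mix(b, h(h(b, j, l), mix(c, c, l), mix(b, l)), h(h(l, j, b), mix(b, j, j, l), mix(b, l)), h(h(mix(b, b, j, j), mix(b, c), mix(c, j, j, j)), mix(b, c, h(b, b, j), h(c, b, c), h(c, l, c), j), mix(b, b, b, c, h(c, b, c), j, l)), h(mix(b, b, b, c, j, l, l), c, b), h(mix(j, l, l), mix(b, j, j), mix(c, j, j))), b, l)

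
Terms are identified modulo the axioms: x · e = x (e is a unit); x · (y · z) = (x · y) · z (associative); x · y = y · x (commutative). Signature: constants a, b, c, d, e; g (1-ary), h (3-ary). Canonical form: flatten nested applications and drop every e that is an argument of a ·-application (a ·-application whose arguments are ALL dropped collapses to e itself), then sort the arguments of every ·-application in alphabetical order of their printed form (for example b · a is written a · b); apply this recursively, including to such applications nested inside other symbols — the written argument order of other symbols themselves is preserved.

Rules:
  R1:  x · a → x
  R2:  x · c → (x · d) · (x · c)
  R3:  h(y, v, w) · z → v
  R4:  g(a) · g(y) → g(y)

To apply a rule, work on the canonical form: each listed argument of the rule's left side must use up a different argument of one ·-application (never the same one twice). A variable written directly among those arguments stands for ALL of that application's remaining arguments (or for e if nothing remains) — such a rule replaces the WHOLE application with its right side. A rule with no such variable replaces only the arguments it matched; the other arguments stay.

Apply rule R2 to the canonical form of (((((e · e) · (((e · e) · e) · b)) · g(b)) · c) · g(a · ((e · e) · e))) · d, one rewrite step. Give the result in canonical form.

Canonical form:  b · c · d · g(a) · g(b)
R2 matches:  uses c;  x := b · d · g(a) · g(b)
The extension variable absorbs all remaining arguments, so the whole application is rewritten.
Giving:  b · b · c · d · d · d · g(a) · g(a) · g(b) · g(b)

Answer: b · b · c · d · d · d · g(a) · g(a) · g(b) · g(b)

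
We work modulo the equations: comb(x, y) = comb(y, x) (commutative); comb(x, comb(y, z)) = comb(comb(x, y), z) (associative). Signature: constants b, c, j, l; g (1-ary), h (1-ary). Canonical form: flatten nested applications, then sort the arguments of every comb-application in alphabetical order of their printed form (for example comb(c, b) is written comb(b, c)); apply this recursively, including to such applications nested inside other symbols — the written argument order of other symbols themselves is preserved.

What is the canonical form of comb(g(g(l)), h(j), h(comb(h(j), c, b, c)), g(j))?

Answer: comb(g(g(l)), g(j), h(comb(b, c, c, h(j))), h(j))

Derivation:
Inside:  h(comb(h(j), c, b, c))  →  h(comb(b, c, c, h(j)))
Order the arguments:  comb(g(g(l)), g(j), h(comb(b, c, c, h(j))), h(j))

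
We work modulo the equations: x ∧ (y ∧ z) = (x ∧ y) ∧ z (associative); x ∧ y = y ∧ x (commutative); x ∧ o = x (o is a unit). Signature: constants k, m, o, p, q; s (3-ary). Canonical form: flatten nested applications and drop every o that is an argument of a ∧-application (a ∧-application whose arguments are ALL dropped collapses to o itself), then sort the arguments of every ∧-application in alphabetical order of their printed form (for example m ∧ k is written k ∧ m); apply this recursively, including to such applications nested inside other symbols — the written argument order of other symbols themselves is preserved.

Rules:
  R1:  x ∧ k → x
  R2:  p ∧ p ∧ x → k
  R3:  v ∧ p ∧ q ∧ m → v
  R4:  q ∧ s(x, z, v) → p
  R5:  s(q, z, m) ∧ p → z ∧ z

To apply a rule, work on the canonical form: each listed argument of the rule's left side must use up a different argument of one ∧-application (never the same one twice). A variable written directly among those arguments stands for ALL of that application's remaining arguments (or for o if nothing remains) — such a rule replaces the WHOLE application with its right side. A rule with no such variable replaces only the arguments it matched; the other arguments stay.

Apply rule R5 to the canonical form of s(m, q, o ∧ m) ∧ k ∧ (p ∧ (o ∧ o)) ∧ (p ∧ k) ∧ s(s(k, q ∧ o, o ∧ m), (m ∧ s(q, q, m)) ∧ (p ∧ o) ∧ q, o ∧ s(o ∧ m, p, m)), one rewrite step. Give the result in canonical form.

Canonical form:  k ∧ k ∧ p ∧ p ∧ s(m, q, m) ∧ s(s(k, q, m), m ∧ p ∧ q ∧ s(q, q, m), s(m, p, m))
Apply R5:  consuming p, s(q, q, m);  z := q
Giving:  k ∧ k ∧ p ∧ p ∧ s(m, q, m) ∧ s(s(k, q, m), m ∧ q ∧ q ∧ q, s(m, p, m))

Answer: k ∧ k ∧ p ∧ p ∧ s(m, q, m) ∧ s(s(k, q, m), m ∧ q ∧ q ∧ q, s(m, p, m))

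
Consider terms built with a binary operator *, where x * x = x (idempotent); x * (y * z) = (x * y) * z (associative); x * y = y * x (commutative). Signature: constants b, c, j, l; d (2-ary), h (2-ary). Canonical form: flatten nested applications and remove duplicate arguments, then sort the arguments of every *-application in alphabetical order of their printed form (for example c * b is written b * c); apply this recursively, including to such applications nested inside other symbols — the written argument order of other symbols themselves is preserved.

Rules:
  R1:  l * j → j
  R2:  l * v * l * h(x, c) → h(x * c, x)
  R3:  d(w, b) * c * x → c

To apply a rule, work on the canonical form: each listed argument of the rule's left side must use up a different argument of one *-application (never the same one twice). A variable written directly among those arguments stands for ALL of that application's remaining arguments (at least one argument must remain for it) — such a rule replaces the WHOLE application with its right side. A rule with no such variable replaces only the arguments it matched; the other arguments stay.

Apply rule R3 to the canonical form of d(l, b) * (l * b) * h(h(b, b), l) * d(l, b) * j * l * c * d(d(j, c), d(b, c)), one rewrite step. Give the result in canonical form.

Canonical form:  b * c * d(d(j, c), d(b, c)) * d(l, b) * h(h(b, b), l) * j * l
R3 matches:  uses c, d(l, b);  w := l, x := b * d(d(j, c), d(b, c)) * h(h(b, b), l) * j * l
Every leftover argument binds to the variable; the entire application is replaced.
Giving:  c

Answer: c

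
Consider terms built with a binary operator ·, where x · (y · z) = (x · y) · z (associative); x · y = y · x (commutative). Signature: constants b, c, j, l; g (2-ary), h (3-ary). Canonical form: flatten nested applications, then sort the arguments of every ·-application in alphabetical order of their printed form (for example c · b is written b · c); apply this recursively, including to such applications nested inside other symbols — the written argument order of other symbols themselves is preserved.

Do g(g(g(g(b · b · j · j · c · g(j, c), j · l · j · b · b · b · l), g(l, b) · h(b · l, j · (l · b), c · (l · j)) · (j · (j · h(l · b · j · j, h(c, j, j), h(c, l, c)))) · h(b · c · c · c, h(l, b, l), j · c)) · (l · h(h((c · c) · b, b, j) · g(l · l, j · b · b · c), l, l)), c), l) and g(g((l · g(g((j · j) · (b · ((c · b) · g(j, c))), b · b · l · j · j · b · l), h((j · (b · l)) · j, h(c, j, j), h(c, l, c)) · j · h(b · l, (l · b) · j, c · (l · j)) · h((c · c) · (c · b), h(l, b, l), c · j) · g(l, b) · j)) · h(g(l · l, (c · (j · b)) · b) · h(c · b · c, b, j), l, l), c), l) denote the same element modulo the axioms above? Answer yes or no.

Answer: yes — both canonical forms are g(g(g(g(b · b · c · g(j, c) · j · j, b · b · b · j · j · l · l), g(l, b) · h(b · c · c · c, h(l, b, l), c · j) · h(b · j · j · l, h(c, j, j), h(c, l, c)) · h(b · l, b · j · l, c · j · l) · j · j) · h(g(l · l, b · b · c · j) · h(b · c · c, b, j), l, l) · l, c), l)

Derivation:
Left:  g(g(g(g(b · b · j · j · c · g(j, c), j · l · j · b · b · b · l), g(l, b) · h(b · l, j · (l · b), c · (l · j)) · (j · (j · h(l · b · j · j, h(c, j, j), h(c, l, c)))) · h(b · c · c · c, h(l, b, l), j · c)) · (l · h(h((c · c) · b, b, j) · g(l · l, j · b · b · c), l, l)), c), l)
  Focus inside:  g(g(b · b · j · j · c · g(j, c), j · l · j · b · b · b · l), g(l, b) · h(b · l, j · (l · b), c · (l · j)) · (j · (j · h(l · b · j · j, h(c, j, j), h(c, l, c)))) · h(b · c · c · c, h(l, b, l), j · c)) · (l · h(h((c · c) · b, b, j) · g(l · l, j · b · b · c), l, l))
  Un-nest:  g(g(b · b · j · j · c · g(j, c), j · l · j · b · b · b · l), g(l, b) · h(b · l, j · (l · b), c · (l · j)) · (j · (j · h(l · b · j · j, h(c, j, j), h(c, l, c)))) · h(b · c · c · c, h(l, b, l), j · c)) · l · h(h((c · c) · b, b, j) · g(l · l, j · b · b · c), l, l)
  Simplify inside:  g(g(b · b · j · j · c · g(j, c), j · l · j · b · b · b · l), g(l, b) · h(b · l, j · (l · b), c · (l · j)) · (j · (j · h(l · b · j · j, h(c, j, j), h(c, l, c)))) · h(b · c · c · c, h(l, b, l), j · c))  →  g(g(b · b · c · g(j, c) · j · j, b · b · b · j · j · l · l), g(l, b) · h(b · c · c · c, h(l, b, l), c · j) · h(b · j · j · l, h(c, j, j), h(c, l, c)) · h(b · l, b · j · l, c · j · l) · j · j)
  Canonicalize subterm:  h(h((c · c) · b, b, j) · g(l · l, j · b · b · c), l, l)  →  h(g(l · l, b · b · c · j) · h(b · c · c, b, j), l, l)
  Sort arguments:  g(g(b · b · c · g(j, c) · j · j, b · b · b · j · j · l · l), g(l, b) · h(b · c · c · c, h(l, b, l), c · j) · h(b · j · j · l, h(c, j, j), h(c, l, c)) · h(b · l, b · j · l, c · j · l) · j · j) · h(g(l · l, b · b · c · j) · h(b · c · c, b, j), l, l) · l
  Rebuild:  g(g(g(g(b · b · c · g(j, c) · j · j, b · b · b · j · j · l · l), g(l, b) · h(b · c · c · c, h(l, b, l), c · j) · h(b · j · j · l, h(c, j, j), h(c, l, c)) · h(b · l, b · j · l, c · j · l) · j · j) · h(g(l · l, b · b · c · j) · h(b · c · c, b, j), l, l) · l, c), l)
Right:  g(g((l · g(g((j · j) · (b · ((c · b) · g(j, c))), b · b · l · j · j · b · l), h((j · (b · l)) · j, h(c, j, j), h(c, l, c)) · j · h(b · l, (l · b) · j, c · (l · j)) · h((c · c) · (c · b), h(l, b, l), c · j) · g(l, b) · j)) · h(g(l · l, (c · (j · b)) · b) · h(c · b · c, b, j), l, l), c), l)
  Work inside:  (l · g(g((j · j) · (b · ((c · b) · g(j, c))), b · b · l · j · j · b · l), h((j · (b · l)) · j, h(c, j, j), h(c, l, c)) · j · h(b · l, (l · b) · j, c · (l · j)) · h((c · c) · (c · b), h(l, b, l), c · j) · g(l, b) · j)) · h(g(l · l, (c · (j · b)) · b) · h(c · b · c, b, j), l, l)
  Merge nested applications:  l · g(g((j · j) · (b · ((c · b) · g(j, c))), b · b · l · j · j · b · l), h((j · (b · l)) · j, h(c, j, j), h(c, l, c)) · j · h(b · l, (l · b) · j, c · (l · j)) · h((c · c) · (c · b), h(l, b, l), c · j) · g(l, b) · j) · h(g(l · l, (c · (j · b)) · b) · h(c · b · c, b, j), l, l)
  Inside:  g(g((j · j) · (b · ((c · b) · g(j, c))), b · b · l · j · j · b · l), h((j · (b · l)) · j, h(c, j, j), h(c, l, c)) · j · h(b · l, (l · b) · j, c · (l · j)) · h((c · c) · (c · b), h(l, b, l), c · j) · g(l, b) · j)  →  g(g(b · b · c · g(j, c) · j · j, b · b · b · j · j · l · l), g(l, b) · h(b · c · c · c, h(l, b, l), c · j) · h(b · j · j · l, h(c, j, j), h(c, l, c)) · h(b · l, b · j · l, c · j · l) · j · j)
  Simplify inside:  h(g(l · l, (c · (j · b)) · b) · h(c · b · c, b, j), l, l)  →  h(g(l · l, b · b · c · j) · h(b · c · c, b, j), l, l)
  Sort arguments:  g(g(b · b · c · g(j, c) · j · j, b · b · b · j · j · l · l), g(l, b) · h(b · c · c · c, h(l, b, l), c · j) · h(b · j · j · l, h(c, j, j), h(c, l, c)) · h(b · l, b · j · l, c · j · l) · j · j) · h(g(l · l, b · b · c · j) · h(b · c · c, b, j), l, l) · l
  Reassemble:  g(g(g(g(b · b · c · g(j, c) · j · j, b · b · b · j · j · l · l), g(l, b) · h(b · c · c · c, h(l, b, l), c · j) · h(b · j · j · l, h(c, j, j), h(c, l, c)) · h(b · l, b · j · l, c · j · l) · j · j) · h(g(l · l, b · b · c · j) · h(b · c · c, b, j), l, l) · l, c), l)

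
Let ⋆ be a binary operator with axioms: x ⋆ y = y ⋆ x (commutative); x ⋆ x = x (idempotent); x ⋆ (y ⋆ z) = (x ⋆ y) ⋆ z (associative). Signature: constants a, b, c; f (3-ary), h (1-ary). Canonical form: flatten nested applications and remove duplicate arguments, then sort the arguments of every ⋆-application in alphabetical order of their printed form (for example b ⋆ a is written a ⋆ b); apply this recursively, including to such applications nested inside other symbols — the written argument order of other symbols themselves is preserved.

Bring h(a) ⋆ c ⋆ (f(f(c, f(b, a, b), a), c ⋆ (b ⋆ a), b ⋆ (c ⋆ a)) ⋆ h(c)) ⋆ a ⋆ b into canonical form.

Answer: a ⋆ b ⋆ c ⋆ f(f(c, f(b, a, b), a), a ⋆ b ⋆ c, a ⋆ b ⋆ c) ⋆ h(a) ⋆ h(c)

Derivation:
Flatten:  h(a) ⋆ c ⋆ f(f(c, f(b, a, b), a), c ⋆ (b ⋆ a), b ⋆ (c ⋆ a)) ⋆ h(c) ⋆ a ⋆ b
Simplify inside:  f(f(c, f(b, a, b), a), c ⋆ (b ⋆ a), b ⋆ (c ⋆ a))  →  f(f(c, f(b, a, b), a), a ⋆ b ⋆ c, a ⋆ b ⋆ c)
Sort:  a ⋆ b ⋆ c ⋆ f(f(c, f(b, a, b), a), a ⋆ b ⋆ c, a ⋆ b ⋆ c) ⋆ h(a) ⋆ h(c)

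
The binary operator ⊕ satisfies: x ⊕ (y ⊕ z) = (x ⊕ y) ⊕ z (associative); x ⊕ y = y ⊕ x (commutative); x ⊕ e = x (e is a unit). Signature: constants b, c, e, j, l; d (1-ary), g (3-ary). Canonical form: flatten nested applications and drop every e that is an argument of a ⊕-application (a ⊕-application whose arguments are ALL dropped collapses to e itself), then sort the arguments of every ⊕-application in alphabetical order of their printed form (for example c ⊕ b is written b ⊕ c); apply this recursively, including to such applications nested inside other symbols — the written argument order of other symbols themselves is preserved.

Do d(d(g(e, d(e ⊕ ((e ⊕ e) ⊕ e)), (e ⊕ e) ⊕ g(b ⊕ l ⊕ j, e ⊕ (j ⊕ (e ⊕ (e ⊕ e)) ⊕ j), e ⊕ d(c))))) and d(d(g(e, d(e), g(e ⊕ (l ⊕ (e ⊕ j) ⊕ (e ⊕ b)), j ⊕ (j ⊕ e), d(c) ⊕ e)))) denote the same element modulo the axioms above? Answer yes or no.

Answer: yes — both canonical forms are d(d(g(e, d(e), g(b ⊕ j ⊕ l, j ⊕ j, d(c)))))

Derivation:
Left:  d(d(g(e, d(e ⊕ ((e ⊕ e) ⊕ e)), (e ⊕ e) ⊕ g(b ⊕ l ⊕ j, e ⊕ (j ⊕ (e ⊕ (e ⊕ e)) ⊕ j), e ⊕ d(c)))))
  Descend into:  (e ⊕ e) ⊕ g(b ⊕ l ⊕ j, e ⊕ (j ⊕ (e ⊕ (e ⊕ e)) ⊕ j), e ⊕ d(c))
  Merge nested applications:  e ⊕ e ⊕ g(b ⊕ l ⊕ j, e ⊕ (j ⊕ (e ⊕ (e ⊕ e)) ⊕ j), e ⊕ d(c))
  Inside:  g(b ⊕ l ⊕ j, e ⊕ (j ⊕ (e ⊕ (e ⊕ e)) ⊕ j), e ⊕ d(c))  →  g(b ⊕ j ⊕ l, j ⊕ j, d(c))
  Drop the unit:  drop e (×2)
  Sort arguments:  g(b ⊕ j ⊕ l, j ⊕ j, d(c))
  Reassemble:  d(d(g(e, d(e), g(b ⊕ j ⊕ l, j ⊕ j, d(c)))))
Right:  d(d(g(e, d(e), g(e ⊕ (l ⊕ (e ⊕ j) ⊕ (e ⊕ b)), j ⊕ (j ⊕ e), d(c) ⊕ e))))
  Work inside:  e ⊕ (l ⊕ (e ⊕ j) ⊕ (e ⊕ b))
  Merge nested applications:  e ⊕ l ⊕ e ⊕ j ⊕ e ⊕ b
  Unit:  drop e (×3)
  Sort arguments:  b ⊕ j ⊕ l
  Rebuild:  d(d(g(e, d(e), g(b ⊕ j ⊕ l, j ⊕ j, d(c)))))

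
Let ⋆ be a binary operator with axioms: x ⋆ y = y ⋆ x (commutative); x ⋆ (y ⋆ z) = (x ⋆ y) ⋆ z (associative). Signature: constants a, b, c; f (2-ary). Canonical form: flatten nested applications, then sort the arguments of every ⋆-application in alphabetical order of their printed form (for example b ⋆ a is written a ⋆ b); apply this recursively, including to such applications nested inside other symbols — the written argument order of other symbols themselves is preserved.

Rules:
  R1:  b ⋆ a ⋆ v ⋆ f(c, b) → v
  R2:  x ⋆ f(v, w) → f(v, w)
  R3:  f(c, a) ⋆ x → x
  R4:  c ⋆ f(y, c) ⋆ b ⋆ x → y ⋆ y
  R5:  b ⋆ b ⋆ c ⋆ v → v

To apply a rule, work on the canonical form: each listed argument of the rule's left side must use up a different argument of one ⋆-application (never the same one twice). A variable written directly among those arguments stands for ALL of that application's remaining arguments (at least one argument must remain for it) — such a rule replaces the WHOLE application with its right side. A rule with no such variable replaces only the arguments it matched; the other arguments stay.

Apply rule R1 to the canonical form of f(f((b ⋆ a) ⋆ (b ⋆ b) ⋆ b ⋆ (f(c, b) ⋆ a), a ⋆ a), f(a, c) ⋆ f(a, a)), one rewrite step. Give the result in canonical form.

Answer: f(f(a ⋆ b ⋆ b ⋆ b, a ⋆ a), f(a, a) ⋆ f(a, c))

Derivation:
Canonical form:  f(f(a ⋆ a ⋆ b ⋆ b ⋆ b ⋆ b ⋆ f(c, b), a ⋆ a), f(a, a) ⋆ f(a, c))
Match R1:  consume a, b, f(c, b);  v := a ⋆ b ⋆ b ⋆ b
The variable takes the whole remainder — replace the entire application.
Giving:  f(f(a ⋆ b ⋆ b ⋆ b, a ⋆ a), f(a, a) ⋆ f(a, c))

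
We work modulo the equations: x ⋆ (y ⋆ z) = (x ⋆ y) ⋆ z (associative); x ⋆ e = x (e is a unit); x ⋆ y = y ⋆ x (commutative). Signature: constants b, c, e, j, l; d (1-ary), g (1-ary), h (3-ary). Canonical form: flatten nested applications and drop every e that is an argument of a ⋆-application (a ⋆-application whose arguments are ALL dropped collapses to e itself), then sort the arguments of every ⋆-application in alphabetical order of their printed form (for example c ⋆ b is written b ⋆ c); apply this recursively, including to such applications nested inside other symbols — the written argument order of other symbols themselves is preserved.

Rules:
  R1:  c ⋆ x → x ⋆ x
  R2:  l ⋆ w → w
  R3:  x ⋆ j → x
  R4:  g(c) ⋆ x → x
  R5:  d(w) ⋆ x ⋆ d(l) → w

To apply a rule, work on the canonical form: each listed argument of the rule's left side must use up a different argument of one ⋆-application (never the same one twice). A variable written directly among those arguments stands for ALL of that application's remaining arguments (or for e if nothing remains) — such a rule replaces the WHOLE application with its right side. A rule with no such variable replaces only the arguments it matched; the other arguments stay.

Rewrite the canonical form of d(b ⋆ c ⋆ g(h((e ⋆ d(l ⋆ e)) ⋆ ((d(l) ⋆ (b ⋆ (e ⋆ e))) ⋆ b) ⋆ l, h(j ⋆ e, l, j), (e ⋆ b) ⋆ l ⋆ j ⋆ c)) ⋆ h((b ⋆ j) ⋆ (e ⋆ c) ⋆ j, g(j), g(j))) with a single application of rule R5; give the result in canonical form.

Canonical form:  d(b ⋆ c ⋆ g(h(b ⋆ b ⋆ d(l) ⋆ d(l) ⋆ l, h(j, l, j), b ⋆ c ⋆ j ⋆ l)) ⋆ h(b ⋆ c ⋆ j ⋆ j, g(j), g(j)))
Match R5:  consume d(l), d(l);  w := l, x := b ⋆ b ⋆ l
The variable takes the whole remainder — replace the entire application.
Result:  d(b ⋆ c ⋆ g(h(l, h(j, l, j), b ⋆ c ⋆ j ⋆ l)) ⋆ h(b ⋆ c ⋆ j ⋆ j, g(j), g(j)))

Answer: d(b ⋆ c ⋆ g(h(l, h(j, l, j), b ⋆ c ⋆ j ⋆ l)) ⋆ h(b ⋆ c ⋆ j ⋆ j, g(j), g(j)))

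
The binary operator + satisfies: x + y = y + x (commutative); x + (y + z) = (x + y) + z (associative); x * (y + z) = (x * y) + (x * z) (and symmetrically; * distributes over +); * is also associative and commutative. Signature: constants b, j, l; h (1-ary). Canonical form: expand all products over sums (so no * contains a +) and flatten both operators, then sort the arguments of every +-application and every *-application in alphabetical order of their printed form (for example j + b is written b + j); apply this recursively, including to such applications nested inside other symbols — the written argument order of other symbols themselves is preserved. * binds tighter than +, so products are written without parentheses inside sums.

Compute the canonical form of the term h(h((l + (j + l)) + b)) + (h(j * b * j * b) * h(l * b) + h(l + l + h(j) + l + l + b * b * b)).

Answer: h(b * b * b + h(j) + l + l + l + l) + h(b * b * j * j) * h(b * l) + h(h(b + j + l + l))

Derivation:
Merge nested applications:  h(h(b + j + l + l)) + h(b * b * j * j) * h(b * l) + h(b * b * b + h(j) + l + l + l + l)
Sort arguments:  h(b * b * b + h(j) + l + l + l + l) + h(b * b * j * j) * h(b * l) + h(h(b + j + l + l))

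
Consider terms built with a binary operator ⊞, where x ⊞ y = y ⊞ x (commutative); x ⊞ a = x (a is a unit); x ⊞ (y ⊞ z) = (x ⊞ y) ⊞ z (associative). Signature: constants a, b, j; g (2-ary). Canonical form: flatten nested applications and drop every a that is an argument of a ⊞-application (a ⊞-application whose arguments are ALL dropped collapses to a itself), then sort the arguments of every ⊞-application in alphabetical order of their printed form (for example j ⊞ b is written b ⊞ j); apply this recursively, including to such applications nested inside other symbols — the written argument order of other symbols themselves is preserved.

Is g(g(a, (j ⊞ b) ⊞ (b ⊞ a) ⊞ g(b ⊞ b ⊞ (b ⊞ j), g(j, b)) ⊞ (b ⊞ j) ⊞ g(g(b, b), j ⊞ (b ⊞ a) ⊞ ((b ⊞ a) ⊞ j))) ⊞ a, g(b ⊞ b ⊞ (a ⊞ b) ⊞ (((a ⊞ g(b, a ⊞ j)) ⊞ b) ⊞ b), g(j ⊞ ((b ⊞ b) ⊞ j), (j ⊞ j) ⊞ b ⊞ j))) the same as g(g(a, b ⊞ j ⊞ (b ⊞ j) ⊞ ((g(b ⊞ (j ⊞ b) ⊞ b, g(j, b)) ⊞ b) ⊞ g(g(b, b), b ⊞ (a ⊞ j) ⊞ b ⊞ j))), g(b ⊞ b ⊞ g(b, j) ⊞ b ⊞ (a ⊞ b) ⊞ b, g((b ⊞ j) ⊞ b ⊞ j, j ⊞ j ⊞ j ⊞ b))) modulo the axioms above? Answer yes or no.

Answer: yes — both canonical forms are g(g(a, b ⊞ b ⊞ b ⊞ g(b ⊞ b ⊞ b ⊞ j, g(j, b)) ⊞ g(g(b, b), b ⊞ b ⊞ j ⊞ j) ⊞ j ⊞ j), g(b ⊞ b ⊞ b ⊞ b ⊞ b ⊞ g(b, j), g(b ⊞ b ⊞ j ⊞ j, b ⊞ j ⊞ j ⊞ j)))

Derivation:
Left:  g(g(a, (j ⊞ b) ⊞ (b ⊞ a) ⊞ g(b ⊞ b ⊞ (b ⊞ j), g(j, b)) ⊞ (b ⊞ j) ⊞ g(g(b, b), j ⊞ (b ⊞ a) ⊞ ((b ⊞ a) ⊞ j))) ⊞ a, g(b ⊞ b ⊞ (a ⊞ b) ⊞ (((a ⊞ g(b, a ⊞ j)) ⊞ b) ⊞ b), g(j ⊞ ((b ⊞ b) ⊞ j), (j ⊞ j) ⊞ b ⊞ j)))
  Descend into:  g(a, (j ⊞ b) ⊞ (b ⊞ a) ⊞ g(b ⊞ b ⊞ (b ⊞ j), g(j, b)) ⊞ (b ⊞ j) ⊞ g(g(b, b), j ⊞ (b ⊞ a) ⊞ ((b ⊞ a) ⊞ j))) ⊞ a
  Inside:  g(a, (j ⊞ b) ⊞ (b ⊞ a) ⊞ g(b ⊞ b ⊞ (b ⊞ j), g(j, b)) ⊞ (b ⊞ j) ⊞ g(g(b, b), j ⊞ (b ⊞ a) ⊞ ((b ⊞ a) ⊞ j)))  →  g(a, b ⊞ b ⊞ b ⊞ g(b ⊞ b ⊞ b ⊞ j, g(j, b)) ⊞ g(g(b, b), b ⊞ b ⊞ j ⊞ j) ⊞ j ⊞ j)
  Drop the unit:  drop a
  Sort arguments:  g(a, b ⊞ b ⊞ b ⊞ g(b ⊞ b ⊞ b ⊞ j, g(j, b)) ⊞ g(g(b, b), b ⊞ b ⊞ j ⊞ j) ⊞ j ⊞ j)
  Put back:  g(g(a, b ⊞ b ⊞ b ⊞ g(b ⊞ b ⊞ b ⊞ j, g(j, b)) ⊞ g(g(b, b), b ⊞ b ⊞ j ⊞ j) ⊞ j ⊞ j), g(b ⊞ b ⊞ b ⊞ b ⊞ b ⊞ g(b, j), g(b ⊞ b ⊞ j ⊞ j, b ⊞ j ⊞ j ⊞ j)))
Right:  g(g(a, b ⊞ j ⊞ (b ⊞ j) ⊞ ((g(b ⊞ (j ⊞ b) ⊞ b, g(j, b)) ⊞ b) ⊞ g(g(b, b), b ⊞ (a ⊞ j) ⊞ b ⊞ j))), g(b ⊞ b ⊞ g(b, j) ⊞ b ⊞ (a ⊞ b) ⊞ b, g((b ⊞ j) ⊞ b ⊞ j, j ⊞ j ⊞ j ⊞ b)))
  Focus inside:  b ⊞ j ⊞ (b ⊞ j) ⊞ ((g(b ⊞ (j ⊞ b) ⊞ b, g(j, b)) ⊞ b) ⊞ g(g(b, b), b ⊞ (a ⊞ j) ⊞ b ⊞ j))
  Un-nest:  b ⊞ j ⊞ b ⊞ j ⊞ g(b ⊞ (j ⊞ b) ⊞ b, g(j, b)) ⊞ b ⊞ g(g(b, b), b ⊞ (a ⊞ j) ⊞ b ⊞ j)
  Canonicalize subterm:  g(b ⊞ (j ⊞ b) ⊞ b, g(j, b))  →  g(b ⊞ b ⊞ b ⊞ j, g(j, b))
  Simplify inside:  g(g(b, b), b ⊞ (a ⊞ j) ⊞ b ⊞ j)  →  g(g(b, b), b ⊞ b ⊞ j ⊞ j)
  Order the arguments:  b ⊞ b ⊞ b ⊞ g(b ⊞ b ⊞ b ⊞ j, g(j, b)) ⊞ g(g(b, b), b ⊞ b ⊞ j ⊞ j) ⊞ j ⊞ j
  Rebuild:  g(g(a, b ⊞ b ⊞ b ⊞ g(b ⊞ b ⊞ b ⊞ j, g(j, b)) ⊞ g(g(b, b), b ⊞ b ⊞ j ⊞ j) ⊞ j ⊞ j), g(b ⊞ b ⊞ b ⊞ b ⊞ b ⊞ g(b, j), g(b ⊞ b ⊞ j ⊞ j, b ⊞ j ⊞ j ⊞ j)))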